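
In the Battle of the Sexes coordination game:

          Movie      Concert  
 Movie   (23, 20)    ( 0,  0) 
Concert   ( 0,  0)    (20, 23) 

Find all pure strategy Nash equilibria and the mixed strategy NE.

Pure NE: (Movie, Movie) and (Concert, Concert); Mixed NE: p = 0.5349, q = 0.4651

Work:
Check pure NE:
(Movie, Movie): (23, 20) - no unilateral deviation beneficial
(Concert, Concert): (20, 23) - no unilateral deviation beneficial
Mixed NE: P1 plays Movie with p = 0.5349, P2 plays Movie with q = 0.4651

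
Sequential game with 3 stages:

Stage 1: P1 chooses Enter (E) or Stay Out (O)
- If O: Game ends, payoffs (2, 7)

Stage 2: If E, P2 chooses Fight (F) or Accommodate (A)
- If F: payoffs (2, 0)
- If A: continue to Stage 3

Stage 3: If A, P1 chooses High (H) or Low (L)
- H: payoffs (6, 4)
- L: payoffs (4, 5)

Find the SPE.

SPE: (E, A, H); Outcome (6, 4)

Work:
Stage 3: P1 chooses H (6 vs 4)
Stage 2: P2: F->0, A->4 (anticipating H). Choose A
Stage 1: P1: O->2, E->6 (anticipating A, H). Choose E
SPE path: E -> A -> H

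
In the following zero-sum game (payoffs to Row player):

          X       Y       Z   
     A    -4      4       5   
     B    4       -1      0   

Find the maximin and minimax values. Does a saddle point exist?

Maximin = -1, Minimax = 4, Saddle: False

Work:
Row minimums: [-4, -1] → maximin = -1
Column maximums: [4, 4, 5] → minimax = 4
No saddle point (maximin ≠ minimax). Mixed strategy needed.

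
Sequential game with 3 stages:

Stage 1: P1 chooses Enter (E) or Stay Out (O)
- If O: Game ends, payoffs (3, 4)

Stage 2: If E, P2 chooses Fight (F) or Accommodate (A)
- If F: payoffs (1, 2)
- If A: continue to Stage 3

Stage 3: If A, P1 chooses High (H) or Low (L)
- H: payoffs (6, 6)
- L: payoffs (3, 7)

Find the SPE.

SPE: (E, A, H); Outcome (6, 6)

Work:
Stage 3: P1 chooses H (6 vs 3)
Stage 2: P2: F->2, A->6 (anticipating H). Choose A
Stage 1: P1: O->3, E->6 (anticipating A, H). Choose E
SPE path: E -> A -> H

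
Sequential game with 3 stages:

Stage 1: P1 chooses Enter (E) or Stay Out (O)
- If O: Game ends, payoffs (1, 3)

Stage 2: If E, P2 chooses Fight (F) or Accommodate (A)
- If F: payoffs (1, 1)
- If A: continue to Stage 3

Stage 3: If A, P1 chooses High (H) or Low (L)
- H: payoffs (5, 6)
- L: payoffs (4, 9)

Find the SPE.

SPE: (E, A, H); Outcome (5, 6)

Work:
Stage 3: P1 chooses H (5 vs 4)
Stage 2: P2: F->1, A->6 (anticipating H). Choose A
Stage 1: P1: O->1, E->5 (anticipating A, H). Choose E
SPE path: E -> A -> H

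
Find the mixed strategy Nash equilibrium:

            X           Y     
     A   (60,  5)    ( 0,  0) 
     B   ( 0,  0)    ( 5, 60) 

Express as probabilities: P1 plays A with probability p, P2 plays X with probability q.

p = 0.9231, q = 0.0769

Work:
Find probabilities that make opponent indifferent:
P2 chooses q to make P1 indifferent between A and B
P1 chooses p to make P2 indifferent between X and Y
Mixed NE: P1 plays (A: 0.9231, B: 0.0769), P2 plays (X: 0.0769, Y: 0.9231)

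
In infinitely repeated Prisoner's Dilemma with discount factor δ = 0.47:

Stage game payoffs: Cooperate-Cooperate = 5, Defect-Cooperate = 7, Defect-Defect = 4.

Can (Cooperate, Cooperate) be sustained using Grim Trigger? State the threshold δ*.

δ* = 0.6667; since δ = 0.47 < 0.6667, cooperation cannot be sustained

Work:
For Grim Trigger:
Cooperate forever: 5/(1-δ)
Defect then punished: 7 + 4·δ/(1-δ)
Need: 5/(1-δ) ≥ 7 + 4·δ/(1-δ)
Solving: δ ≥ (T-R)/(T-P) = (7-5)/(7-4) = 0.6667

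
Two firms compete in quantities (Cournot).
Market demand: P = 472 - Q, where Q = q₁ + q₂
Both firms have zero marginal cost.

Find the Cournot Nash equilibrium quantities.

q₁* = q₂* = 157.33; P* = 157.33

Work:
Profit: π_i = P·q_i = (a - q_i - q_j)·q_i
FOC: ∂π_i/∂q_i = a - 2q_i - q_j = 0
Reaction function: q_i = (472 - q_j)/2
Symmetry: q* = 472/3 = 157.33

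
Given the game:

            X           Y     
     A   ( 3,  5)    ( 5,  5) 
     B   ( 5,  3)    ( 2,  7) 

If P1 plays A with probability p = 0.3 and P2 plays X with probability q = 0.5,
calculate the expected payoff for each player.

E[P1] = 3.65, E[P2] = 5.0

Work:
E[P1] = p·q·π₁(A,X) + p·(1-q)·π₁(A,Y) + (1-p)·q·π₁(B,X) + (1-p)·(1-q)·π₁(B,Y)
= 0.3·0.5·3 + 0.3·0.5·5 + 0.7·0.5·5 + 0.7·0.5·2
= 3.65

E[P2] = 5.0 (similar calculation)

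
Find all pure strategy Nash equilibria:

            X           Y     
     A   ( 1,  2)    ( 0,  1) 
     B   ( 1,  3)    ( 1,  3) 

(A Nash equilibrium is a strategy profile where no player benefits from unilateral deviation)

Nash equilibrium: (A, X), (B, X), (B, Y)

Work:
Best responses:
  P1 vs X: payoffs [1, 1] → best response A/B (payoff 1)
  P1 vs Y: payoffs [0, 1] → best response B (payoff 1)
  P2 vs A: payoffs [2, 1] → best response X (payoff 2)
  P2 vs B: payoffs [3, 3] → best response X/Y (payoff 3)
Mutual best responses: (A,X), (B,X), (B,Y) → Nash equilibria.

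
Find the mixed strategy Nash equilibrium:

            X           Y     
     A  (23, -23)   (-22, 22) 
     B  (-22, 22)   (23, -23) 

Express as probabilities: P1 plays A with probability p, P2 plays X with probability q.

p = 0.5, q = 0.5

Work:
Find probabilities that make opponent indifferent:
P2 chooses q to make P1 indifferent between A and B
P1 chooses p to make P2 indifferent between X and Y
Mixed NE: P1 plays (A: 0.5, B: 0.5), P2 plays (X: 0.5, Y: 0.5)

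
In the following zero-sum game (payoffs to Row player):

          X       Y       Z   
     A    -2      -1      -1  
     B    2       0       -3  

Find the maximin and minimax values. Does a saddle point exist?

Maximin = -2, Minimax = -1, Saddle: False

Work:
Row minimums: [-2, -3] → maximin = -2
Column maximums: [2, 0, -1] → minimax = -1
No saddle point (maximin ≠ minimax). Mixed strategy needed.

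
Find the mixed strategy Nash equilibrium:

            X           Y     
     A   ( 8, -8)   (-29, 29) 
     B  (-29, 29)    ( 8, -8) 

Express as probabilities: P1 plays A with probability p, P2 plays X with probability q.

p = 0.5, q = 0.5

Work:
Find probabilities that make opponent indifferent:
P2 chooses q to make P1 indifferent between A and B
P1 chooses p to make P2 indifferent between X and Y
Mixed NE: P1 plays (A: 0.5, B: 0.5), P2 plays (X: 0.5, Y: 0.5)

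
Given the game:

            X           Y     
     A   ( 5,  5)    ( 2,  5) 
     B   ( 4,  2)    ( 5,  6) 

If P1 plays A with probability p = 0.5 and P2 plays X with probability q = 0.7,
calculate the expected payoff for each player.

E[P1] = 4.2, E[P2] = 4.1

Work:
E[P1] = p·q·π₁(A,X) + p·(1-q)·π₁(A,Y) + (1-p)·q·π₁(B,X) + (1-p)·(1-q)·π₁(B,Y)
= 0.5·0.7·5 + 0.5·0.3·2 + 0.5·0.7·4 + 0.5·0.3·5
= 4.2

E[P2] = 4.1 (similar calculation)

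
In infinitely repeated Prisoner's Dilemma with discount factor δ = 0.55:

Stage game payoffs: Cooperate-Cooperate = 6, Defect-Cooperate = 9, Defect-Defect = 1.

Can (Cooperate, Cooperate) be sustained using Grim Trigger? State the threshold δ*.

δ* = 0.375; since δ = 0.55 ≥ 0.375, cooperation can be sustained

Work:
For Grim Trigger:
Cooperate forever: 6/(1-δ)
Defect then punished: 9 + 1·δ/(1-δ)
Need: 6/(1-δ) ≥ 9 + 1·δ/(1-δ)
Solving: δ ≥ (T-R)/(T-P) = (9-6)/(9-1) = 0.375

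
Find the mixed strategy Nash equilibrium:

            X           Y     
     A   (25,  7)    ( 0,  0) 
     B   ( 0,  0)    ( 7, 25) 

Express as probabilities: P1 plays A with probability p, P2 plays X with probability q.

p = 0.7812, q = 0.2188

Work:
Find probabilities that make opponent indifferent:
P2 chooses q to make P1 indifferent between A and B
P1 chooses p to make P2 indifferent between X and Y
Mixed NE: P1 plays (A: 0.7812, B: 0.2188), P2 plays (X: 0.2188, Y: 0.7812)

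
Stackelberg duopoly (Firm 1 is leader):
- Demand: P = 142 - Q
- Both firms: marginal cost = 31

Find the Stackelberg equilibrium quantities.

q₁* (leader) = 55.5, q₂* (follower) = 27.75

Work:
Follower's reaction: q₂ = (a - c - q₁)/2
Leader substitutes: π₁ = q₁·(a - q₁ - (a-c-q₁)/2 - c)
FOC: q₁* = (142 - 31)/2 = 55.50
Then: q₂* = (142 - 31 - 55.5)/2 = 27.75
Leader has first-mover advantage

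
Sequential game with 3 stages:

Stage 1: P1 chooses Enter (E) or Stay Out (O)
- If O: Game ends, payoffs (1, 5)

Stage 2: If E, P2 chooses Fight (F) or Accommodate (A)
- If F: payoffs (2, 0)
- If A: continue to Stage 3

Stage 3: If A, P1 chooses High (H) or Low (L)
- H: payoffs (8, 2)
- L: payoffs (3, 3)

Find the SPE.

SPE: (E, A, H); Outcome (8, 2)

Work:
Stage 3: P1 chooses H (8 vs 3)
Stage 2: P2: F->0, A->2 (anticipating H). Choose A
Stage 1: P1: O->1, E->8 (anticipating A, H). Choose E
SPE path: E -> A -> H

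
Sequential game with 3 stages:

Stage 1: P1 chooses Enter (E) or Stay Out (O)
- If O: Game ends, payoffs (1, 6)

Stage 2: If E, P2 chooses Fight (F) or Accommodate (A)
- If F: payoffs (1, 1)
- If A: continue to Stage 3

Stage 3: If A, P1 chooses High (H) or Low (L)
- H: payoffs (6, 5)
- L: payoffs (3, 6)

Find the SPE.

SPE: (E, A, H); Outcome (6, 5)

Work:
Stage 3: P1 chooses H (6 vs 3)
Stage 2: P2: F->1, A->5 (anticipating H). Choose A
Stage 1: P1: O->1, E->6 (anticipating A, H). Choose E
SPE path: E -> A -> H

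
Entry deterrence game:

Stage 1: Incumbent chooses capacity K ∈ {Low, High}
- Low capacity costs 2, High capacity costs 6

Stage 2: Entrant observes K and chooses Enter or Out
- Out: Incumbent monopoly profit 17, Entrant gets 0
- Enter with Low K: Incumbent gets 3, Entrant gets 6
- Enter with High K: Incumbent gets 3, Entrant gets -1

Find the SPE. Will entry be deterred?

SPE: (High, Enter|Low, Out|High); Entry deterred. Incumbent net profit = 11

Work:
After Low K: Entrant enters (6 > 0)
After High K: Entrant stays out (-1 < 0)
Incumbent: Low → 3−2=1, High → 17−6=11
Incumbent chooses High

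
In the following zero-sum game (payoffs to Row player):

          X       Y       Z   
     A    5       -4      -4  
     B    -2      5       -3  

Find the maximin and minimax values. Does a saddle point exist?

Maximin = -3, Minimax = -3, Saddle: True

Work:
Row minimums: [-4, -3] → maximin = -3
Column maximums: [5, 5, -3] → minimax = -3
Saddle point exists! Game value = -3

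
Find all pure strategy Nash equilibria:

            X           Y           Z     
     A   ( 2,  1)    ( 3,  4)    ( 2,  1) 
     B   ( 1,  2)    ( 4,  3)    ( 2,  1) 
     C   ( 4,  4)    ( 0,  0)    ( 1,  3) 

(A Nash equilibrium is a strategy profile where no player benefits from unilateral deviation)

Nash equilibrium: (B, Y), (C, X)

Work:
Best responses:
  P1 vs X: payoffs [2, 1, 4] → best response C (payoff 4)
  P1 vs Y: payoffs [3, 4, 0] → best response B (payoff 4)
  P1 vs Z: payoffs [2, 2, 1] → best response A/B (payoff 2)
  P2 vs A: payoffs [1, 4, 1] → best response Y (payoff 4)
  P2 vs B: payoffs [2, 3, 1] → best response Y (payoff 3)
  P2 vs C: payoffs [4, 0, 3] → best response X (payoff 4)
Mutual best responses: (B,Y), (C,X) → Nash equilibria.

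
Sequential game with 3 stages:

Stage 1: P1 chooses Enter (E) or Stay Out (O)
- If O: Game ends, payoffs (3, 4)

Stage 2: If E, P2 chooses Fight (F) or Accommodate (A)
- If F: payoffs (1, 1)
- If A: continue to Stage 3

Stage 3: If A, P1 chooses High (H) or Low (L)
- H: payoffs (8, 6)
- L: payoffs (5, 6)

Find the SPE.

SPE: (E, A, H); Outcome (8, 6)

Work:
Stage 3: P1 chooses H (8 vs 5)
Stage 2: P2: F->1, A->6 (anticipating H). Choose A
Stage 1: P1: O->3, E->8 (anticipating A, H). Choose E
SPE path: E -> A -> H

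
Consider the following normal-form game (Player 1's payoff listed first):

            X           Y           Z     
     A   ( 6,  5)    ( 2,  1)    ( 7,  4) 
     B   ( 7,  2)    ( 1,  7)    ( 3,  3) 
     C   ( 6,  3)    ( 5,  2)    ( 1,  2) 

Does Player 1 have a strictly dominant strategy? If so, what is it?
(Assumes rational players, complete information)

No strictly dominant strategy exists for Player 1

Work:
A strategy strictly dominates another if it gives a strictly higher payoff against every opponent action. Compare each pair of P1's strategies column-by-column:
  A vs B: [6 vs 7, 2 vs 1, 7 vs 3] → A does not strictly dominate B (column X: 6 ≤ 7)
  A vs C: [6 vs 6, 2 vs 5, 7 vs 1] → A does not strictly dominate C (column X: 6 ≤ 6)
  B vs A: [7 vs 6, 1 vs 2, 3 vs 7] → B does not strictly dominate A (column Y: 1 ≤ 2)
  B vs C: [7 vs 6, 1 vs 5, 3 vs 1] → B does not strictly dominate C (column Y: 1 ≤ 5)
  C vs A: [6 vs 6, 5 vs 2, 1 vs 7] → C does not strictly dominate A (column X: 6 ≤ 6)
  C vs B: [6 vs 7, 5 vs 1, 1 vs 3] → C does not strictly dominate B (column X: 6 ≤ 7)
No single strategy strictly dominates all others → no strictly dominant strategy.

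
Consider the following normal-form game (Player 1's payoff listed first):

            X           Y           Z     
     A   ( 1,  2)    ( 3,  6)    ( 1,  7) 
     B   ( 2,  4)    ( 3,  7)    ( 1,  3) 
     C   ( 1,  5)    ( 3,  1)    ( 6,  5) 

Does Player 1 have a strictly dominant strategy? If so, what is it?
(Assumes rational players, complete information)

No strictly dominant strategy exists for Player 1

Work:
A strategy strictly dominates another if it gives a strictly higher payoff against every opponent action. Compare each pair of P1's strategies column-by-column:
  A vs B: [1 vs 2, 3 vs 3, 1 vs 1] → A does not strictly dominate B (column X: 1 ≤ 2)
  A vs C: [1 vs 1, 3 vs 3, 1 vs 6] → A does not strictly dominate C (column X: 1 ≤ 1)
  B vs A: [2 vs 1, 3 vs 3, 1 vs 1] → B does not strictly dominate A (column Y: 3 ≤ 3)
  B vs C: [2 vs 1, 3 vs 3, 1 vs 6] → B does not strictly dominate C (column Y: 3 ≤ 3)
  C vs A: [1 vs 1, 3 vs 3, 6 vs 1] → C does not strictly dominate A (column X: 1 ≤ 1)
  C vs B: [1 vs 2, 3 vs 3, 6 vs 1] → C does not strictly dominate B (column X: 1 ≤ 2)
No single strategy strictly dominates all others → no strictly dominant strategy.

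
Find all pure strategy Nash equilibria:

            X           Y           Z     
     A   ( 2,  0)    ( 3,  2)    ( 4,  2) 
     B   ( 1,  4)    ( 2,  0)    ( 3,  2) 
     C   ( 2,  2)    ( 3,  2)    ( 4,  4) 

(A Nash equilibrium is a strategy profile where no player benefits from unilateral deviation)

Nash equilibrium: (A, Y), (A, Z), (C, Z)

Work:
Best responses:
  P1 vs X: payoffs [2, 1, 2] → best response A/C (payoff 2)
  P1 vs Y: payoffs [3, 2, 3] → best response A/C (payoff 3)
  P1 vs Z: payoffs [4, 3, 4] → best response A/C (payoff 4)
  P2 vs A: payoffs [0, 2, 2] → best response Y/Z (payoff 2)
  P2 vs B: payoffs [4, 0, 2] → best response X (payoff 4)
  P2 vs C: payoffs [2, 2, 4] → best response Z (payoff 4)
Mutual best responses: (A,Y), (A,Z), (C,Z) → Nash equilibria.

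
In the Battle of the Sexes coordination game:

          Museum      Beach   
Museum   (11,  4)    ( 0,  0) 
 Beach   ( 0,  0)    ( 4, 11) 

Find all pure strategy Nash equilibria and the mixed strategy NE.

Pure NE: (Museum, Museum) and (Beach, Beach); Mixed NE: p = 0.7333, q = 0.2667

Work:
Check pure NE:
(Museum, Museum): (11, 4) - no unilateral deviation beneficial
(Beach, Beach): (4, 11) - no unilateral deviation beneficial
Mixed NE: P1 plays Museum with p = 0.7333, P2 plays Museum with q = 0.2667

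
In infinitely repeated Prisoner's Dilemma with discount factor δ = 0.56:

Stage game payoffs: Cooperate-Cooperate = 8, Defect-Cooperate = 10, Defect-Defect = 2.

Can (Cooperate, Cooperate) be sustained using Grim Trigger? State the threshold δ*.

δ* = 0.25; since δ = 0.56 ≥ 0.25, cooperation can be sustained

Work:
For Grim Trigger:
Cooperate forever: 8/(1-δ)
Defect then punished: 10 + 2·δ/(1-δ)
Need: 8/(1-δ) ≥ 10 + 2·δ/(1-δ)
Solving: δ ≥ (T-R)/(T-P) = (10-8)/(10-2) = 0.25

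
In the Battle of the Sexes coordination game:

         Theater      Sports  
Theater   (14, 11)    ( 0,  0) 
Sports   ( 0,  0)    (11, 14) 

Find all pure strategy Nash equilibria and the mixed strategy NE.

Pure NE: (Theater, Theater) and (Sports, Sports); Mixed NE: p = 0.56, q = 0.44

Work:
Check pure NE:
(Theater, Theater): (14, 11) - no unilateral deviation beneficial
(Sports, Sports): (11, 14) - no unilateral deviation beneficial
Mixed NE: P1 plays Theater with p = 0.56, P2 plays Theater with q = 0.44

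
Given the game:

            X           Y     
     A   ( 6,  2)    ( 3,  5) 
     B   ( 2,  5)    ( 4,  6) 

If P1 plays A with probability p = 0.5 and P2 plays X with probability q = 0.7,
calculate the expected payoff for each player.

E[P1] = 3.85, E[P2] = 4.1

Work:
E[P1] = p·q·π₁(A,X) + p·(1-q)·π₁(A,Y) + (1-p)·q·π₁(B,X) + (1-p)·(1-q)·π₁(B,Y)
= 0.5·0.7·6 + 0.5·0.3·3 + 0.5·0.7·2 + 0.5·0.3·4
= 3.85

E[P2] = 4.1 (similar calculation)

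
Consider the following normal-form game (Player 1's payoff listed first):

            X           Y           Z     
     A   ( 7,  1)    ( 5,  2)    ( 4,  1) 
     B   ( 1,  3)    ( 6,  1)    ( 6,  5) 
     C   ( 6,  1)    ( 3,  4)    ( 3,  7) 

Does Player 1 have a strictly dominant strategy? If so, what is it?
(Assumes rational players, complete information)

No strictly dominant strategy exists for Player 1

Work:
A strategy strictly dominates another if it gives a strictly higher payoff against every opponent action. Compare each pair of P1's strategies column-by-column:
  A vs B: [7 vs 1, 5 vs 6, 4 vs 6] → A does not strictly dominate B (column Y: 5 ≤ 6)
  A vs C: [7 vs 6, 5 vs 3, 4 vs 3] → A strictly dominates C
  B vs A: [1 vs 7, 6 vs 5, 6 vs 4] → B does not strictly dominate A (column X: 1 ≤ 7)
  B vs C: [1 vs 6, 6 vs 3, 6 vs 3] → B does not strictly dominate C (column X: 1 ≤ 6)
  C vs A: [6 vs 7, 3 vs 5, 3 vs 4] → C does not strictly dominate A (column X: 6 ≤ 7)
  C vs B: [6 vs 1, 3 vs 6, 3 vs 6] → C does not strictly dominate B (column Y: 3 ≤ 6)
No single strategy strictly dominates all others → no strictly dominant strategy.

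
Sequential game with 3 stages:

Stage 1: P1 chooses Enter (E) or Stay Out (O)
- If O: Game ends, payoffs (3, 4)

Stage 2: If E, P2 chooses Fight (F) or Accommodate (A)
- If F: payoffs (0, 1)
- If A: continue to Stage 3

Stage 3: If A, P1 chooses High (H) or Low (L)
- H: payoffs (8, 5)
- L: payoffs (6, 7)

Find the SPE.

SPE: (E, A, H); Outcome (8, 5)

Work:
Stage 3: P1 chooses H (8 vs 6)
Stage 2: P2: F->1, A->5 (anticipating H). Choose A
Stage 1: P1: O->3, E->8 (anticipating A, H). Choose E
SPE path: E -> A -> H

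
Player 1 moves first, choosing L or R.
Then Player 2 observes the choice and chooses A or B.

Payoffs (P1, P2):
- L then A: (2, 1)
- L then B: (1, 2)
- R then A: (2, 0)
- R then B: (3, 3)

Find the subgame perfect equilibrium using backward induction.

P1 plays R, P2 plays B after L and B after R; Payoff (3, 3)

Work:
Backward induction:
After L: P2 chooses B → P1 gets 1
After R: P2 chooses B → P1 gets 3
P1 chooses R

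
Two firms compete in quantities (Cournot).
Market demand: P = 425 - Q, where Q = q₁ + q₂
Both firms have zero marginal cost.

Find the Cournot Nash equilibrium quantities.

q₁* = q₂* = 141.67; P* = 141.67

Work:
Profit: π_i = P·q_i = (a - q_i - q_j)·q_i
FOC: ∂π_i/∂q_i = a - 2q_i - q_j = 0
Reaction function: q_i = (425 - q_j)/2
Symmetry: q* = 425/3 = 141.67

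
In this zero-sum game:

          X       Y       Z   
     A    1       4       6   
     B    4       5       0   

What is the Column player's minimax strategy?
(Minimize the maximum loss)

Column should play X, value = 4

Work:
Column player minimizes Row's maximum payoff:
Column X: max payoff to Row = 4
Column Y: max payoff to Row = 5
Column Z: max payoff to Row = 6
Minimum is 4, achieved by column X.
Minimax strategy: X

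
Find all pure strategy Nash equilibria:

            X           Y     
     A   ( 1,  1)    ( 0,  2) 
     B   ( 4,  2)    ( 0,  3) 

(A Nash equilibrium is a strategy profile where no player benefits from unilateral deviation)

Nash equilibrium: (A, Y), (B, Y)

Work:
Best responses:
  P1 vs X: payoffs [1, 4] → best response B (payoff 4)
  P1 vs Y: payoffs [0, 0] → best response A/B (payoff 0)
  P2 vs A: payoffs [1, 2] → best response Y (payoff 2)
  P2 vs B: payoffs [2, 3] → best response Y (payoff 3)
Mutual best responses: (A,Y), (B,Y) → Nash equilibria.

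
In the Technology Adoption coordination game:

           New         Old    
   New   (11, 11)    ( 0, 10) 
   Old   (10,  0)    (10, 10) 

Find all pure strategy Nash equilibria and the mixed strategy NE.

Pure NE: (New, New) and (Old, Old); Mixed NE: p = 0.9091, q = 0.9091

Work:
Check pure NE:
(New, New): (11, 11) - no unilateral deviation beneficial
(Old, Old): (10, 10) - no unilateral deviation beneficial
Mixed NE: P1 plays New with p = 0.9091, P2 plays New with q = 0.9091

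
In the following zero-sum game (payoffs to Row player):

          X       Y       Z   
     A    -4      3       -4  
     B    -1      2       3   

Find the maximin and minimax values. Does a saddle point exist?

Maximin = -1, Minimax = -1, Saddle: True

Work:
Row minimums: [-4, -1] → maximin = -1
Column maximums: [-1, 3, 3] → minimax = -1
Saddle point exists! Game value = -1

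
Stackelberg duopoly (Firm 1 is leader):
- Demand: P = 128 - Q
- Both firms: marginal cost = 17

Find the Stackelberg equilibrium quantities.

q₁* (leader) = 55.5, q₂* (follower) = 27.75

Work:
Follower's reaction: q₂ = (a - c - q₁)/2
Leader substitutes: π₁ = q₁·(a - q₁ - (a-c-q₁)/2 - c)
FOC: q₁* = (128 - 17)/2 = 55.50
Then: q₂* = (128 - 17 - 55.5)/2 = 27.75
Leader has first-mover advantage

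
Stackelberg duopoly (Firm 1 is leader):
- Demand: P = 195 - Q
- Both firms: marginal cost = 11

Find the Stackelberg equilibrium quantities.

q₁* (leader) = 92.0, q₂* (follower) = 46.0

Work:
Follower's reaction: q₂ = (a - c - q₁)/2
Leader substitutes: π₁ = q₁·(a - q₁ - (a-c-q₁)/2 - c)
FOC: q₁* = (195 - 11)/2 = 92.00
Then: q₂* = (195 - 11 - 92.0)/2 = 46.00
Leader has first-mover advantage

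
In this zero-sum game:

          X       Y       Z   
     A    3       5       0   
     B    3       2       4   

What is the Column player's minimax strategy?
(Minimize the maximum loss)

Column should play X, value = 3

Work:
Column player minimizes Row's maximum payoff:
Column X: max payoff to Row = 3
Column Y: max payoff to Row = 5
Column Z: max payoff to Row = 4
Minimum is 3, achieved by column X.
Minimax strategy: X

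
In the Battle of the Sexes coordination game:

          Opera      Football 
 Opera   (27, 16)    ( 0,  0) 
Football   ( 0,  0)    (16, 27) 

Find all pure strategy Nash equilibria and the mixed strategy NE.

Pure NE: (Opera, Opera) and (Football, Football); Mixed NE: p = 0.6279, q = 0.3721

Work:
Check pure NE:
(Opera, Opera): (27, 16) - no unilateral deviation beneficial
(Football, Football): (16, 27) - no unilateral deviation beneficial
Mixed NE: P1 plays Opera with p = 0.6279, P2 plays Opera with q = 0.3721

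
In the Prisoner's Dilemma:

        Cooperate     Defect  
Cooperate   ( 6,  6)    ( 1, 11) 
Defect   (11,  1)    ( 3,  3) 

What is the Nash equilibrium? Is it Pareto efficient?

(Defect, Defect) is NE; not Pareto efficient

Work:
Defect dominates Cooperate for both players:
If P2 cooperates: Defect (11) > Cooperate (6)
If P2 defects: Defect (3) > Cooperate (1)
NE: (Defect, Defect) with payoff (3, 3)
But (Cooperate, Cooperate) = (6, 6) Pareto dominates (3, 3)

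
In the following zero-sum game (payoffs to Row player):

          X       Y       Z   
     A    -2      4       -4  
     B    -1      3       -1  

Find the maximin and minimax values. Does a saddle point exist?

Maximin = -1, Minimax = -1, Saddle: True

Work:
Row minimums: [-4, -1] → maximin = -1
Column maximums: [-1, 4, -1] → minimax = -1
Saddle point exists! Game value = -1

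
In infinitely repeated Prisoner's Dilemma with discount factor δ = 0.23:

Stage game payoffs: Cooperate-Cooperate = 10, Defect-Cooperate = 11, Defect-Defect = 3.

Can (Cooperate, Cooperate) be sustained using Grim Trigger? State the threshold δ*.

δ* = 0.125; since δ = 0.23 ≥ 0.125, cooperation can be sustained

Work:
For Grim Trigger:
Cooperate forever: 10/(1-δ)
Defect then punished: 11 + 3·δ/(1-δ)
Need: 10/(1-δ) ≥ 11 + 3·δ/(1-δ)
Solving: δ ≥ (T-R)/(T-P) = (11-10)/(11-3) = 0.125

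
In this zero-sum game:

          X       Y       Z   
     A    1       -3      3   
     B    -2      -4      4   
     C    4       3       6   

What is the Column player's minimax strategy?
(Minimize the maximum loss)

Column should play Y, value = 3

Work:
Column player minimizes Row's maximum payoff:
Column X: max payoff to Row = 4
Column Y: max payoff to Row = 3
Column Z: max payoff to Row = 6
Minimum is 3, achieved by column Y.
Minimax strategy: Y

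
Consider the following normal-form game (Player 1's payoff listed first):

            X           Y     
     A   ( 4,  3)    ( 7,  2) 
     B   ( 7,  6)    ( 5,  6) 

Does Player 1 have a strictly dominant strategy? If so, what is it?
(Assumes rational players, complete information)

No strictly dominant strategy exists for Player 1

Work:
A strategy strictly dominates another if it gives a strictly higher payoff against every opponent action. Compare each pair of P1's strategies column-by-column:
  A vs B: [4 vs 7, 7 vs 5] → A does not strictly dominate B (column X: 4 ≤ 7)
  B vs A: [7 vs 4, 5 vs 7] → B does not strictly dominate A (column Y: 5 ≤ 7)
No single strategy strictly dominates all others → no strictly dominant strategy.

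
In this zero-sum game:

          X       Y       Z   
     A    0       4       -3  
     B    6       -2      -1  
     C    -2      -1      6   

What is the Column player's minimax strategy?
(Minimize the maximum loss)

Column should play Y, value = 4

Work:
Column player minimizes Row's maximum payoff:
Column X: max payoff to Row = 6
Column Y: max payoff to Row = 4
Column Z: max payoff to Row = 6
Minimum is 4, achieved by column Y.
Minimax strategy: Y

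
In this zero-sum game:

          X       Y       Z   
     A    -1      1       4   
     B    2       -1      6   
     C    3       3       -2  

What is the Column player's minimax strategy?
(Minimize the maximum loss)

Column should play X or Y (all achieve the minimum), value = 3

Work:
Column player minimizes Row's maximum payoff:
Column X: max payoff to Row = 3
Column Y: max payoff to Row = 3
Column Z: max payoff to Row = 6
Minimum is 3, achieved by columns X, Y (tied).
Each of X or Y is a minimax strategy.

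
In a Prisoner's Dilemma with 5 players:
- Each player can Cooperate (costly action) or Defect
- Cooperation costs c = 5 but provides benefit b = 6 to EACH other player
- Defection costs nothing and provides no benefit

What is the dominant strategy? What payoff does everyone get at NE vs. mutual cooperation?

Dominant: Defect; NE payoff = 0; Coop payoff = 19

Work:
Defect dominates (saves cost c = 5, benefit to others is external)
NE: All defect → everyone gets 0
If all cooperate: each receives (4)×6 - 5 = 19
Social dilemma: 19 > 0 but NE gives 0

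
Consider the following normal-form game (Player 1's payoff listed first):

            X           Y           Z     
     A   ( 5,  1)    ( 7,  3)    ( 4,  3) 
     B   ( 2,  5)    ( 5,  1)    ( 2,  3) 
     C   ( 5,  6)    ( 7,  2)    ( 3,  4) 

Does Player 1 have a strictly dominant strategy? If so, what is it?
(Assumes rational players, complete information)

No strictly dominant strategy exists for Player 1

Work:
A strategy strictly dominates another if it gives a strictly higher payoff against every opponent action. Compare each pair of P1's strategies column-by-column:
  A vs B: [5 vs 2, 7 vs 5, 4 vs 2] → A strictly dominates B
  A vs C: [5 vs 5, 7 vs 7, 4 vs 3] → A does not strictly dominate C (column X: 5 ≤ 5)
  B vs A: [2 vs 5, 5 vs 7, 2 vs 4] → B does not strictly dominate A (column X: 2 ≤ 5)
  B vs C: [2 vs 5, 5 vs 7, 2 vs 3] → B does not strictly dominate C (column X: 2 ≤ 5)
  C vs A: [5 vs 5, 7 vs 7, 3 vs 4] → C does not strictly dominate A (column X: 5 ≤ 5)
  C vs B: [5 vs 2, 7 vs 5, 3 vs 2] → C strictly dominates B
No single strategy strictly dominates all others → no strictly dominant strategy.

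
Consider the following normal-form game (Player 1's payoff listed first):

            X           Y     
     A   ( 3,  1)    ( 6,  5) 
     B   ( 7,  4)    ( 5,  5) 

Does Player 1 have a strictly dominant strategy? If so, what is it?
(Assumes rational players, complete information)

No strictly dominant strategy exists for Player 1

Work:
A strategy strictly dominates another if it gives a strictly higher payoff against every opponent action. Compare each pair of P1's strategies column-by-column:
  A vs B: [3 vs 7, 6 vs 5] → A does not strictly dominate B (column X: 3 ≤ 7)
  B vs A: [7 vs 3, 5 vs 6] → B does not strictly dominate A (column Y: 5 ≤ 6)
No single strategy strictly dominates all others → no strictly dominant strategy.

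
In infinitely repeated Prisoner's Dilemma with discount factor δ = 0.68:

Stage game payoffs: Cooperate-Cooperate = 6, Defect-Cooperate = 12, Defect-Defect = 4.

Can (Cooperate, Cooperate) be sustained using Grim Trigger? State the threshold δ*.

δ* = 0.75; since δ = 0.68 < 0.75, cooperation cannot be sustained

Work:
For Grim Trigger:
Cooperate forever: 6/(1-δ)
Defect then punished: 12 + 4·δ/(1-δ)
Need: 6/(1-δ) ≥ 12 + 4·δ/(1-δ)
Solving: δ ≥ (T-R)/(T-P) = (12-6)/(12-4) = 0.75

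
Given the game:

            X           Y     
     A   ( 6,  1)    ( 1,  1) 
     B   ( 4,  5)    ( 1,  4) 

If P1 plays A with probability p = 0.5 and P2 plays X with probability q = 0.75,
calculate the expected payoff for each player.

E[P1] = 4.0, E[P2] = 2.875

Work:
E[P1] = p·q·π₁(A,X) + p·(1-q)·π₁(A,Y) + (1-p)·q·π₁(B,X) + (1-p)·(1-q)·π₁(B,Y)
= 0.5·0.75·6 + 0.5·0.25·1 + 0.5·0.75·4 + 0.5·0.25·1
= 4.0

E[P2] = 2.875 (similar calculation)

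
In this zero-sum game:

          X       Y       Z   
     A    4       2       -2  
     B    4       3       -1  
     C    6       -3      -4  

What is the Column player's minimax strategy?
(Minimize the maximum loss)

Column should play Z, value = -1

Work:
Column player minimizes Row's maximum payoff:
Column X: max payoff to Row = 6
Column Y: max payoff to Row = 3
Column Z: max payoff to Row = -1
Minimum is -1, achieved by column Z.
Minimax strategy: Z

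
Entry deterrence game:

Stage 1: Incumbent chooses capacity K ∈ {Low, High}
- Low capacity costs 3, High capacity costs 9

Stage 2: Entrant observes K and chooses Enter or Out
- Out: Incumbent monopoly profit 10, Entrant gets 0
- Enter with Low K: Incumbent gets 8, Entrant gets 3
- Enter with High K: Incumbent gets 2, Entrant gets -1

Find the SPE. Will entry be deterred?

SPE: (Low, Enter|Low, Out|High); Entry not deterred. Incumbent net profit = 5, Entrant gets 3

Work:
After Low K: Entrant enters (3 > 0)
After High K: Entrant stays out (-1 < 0)
Incumbent: Low → 8−3=5, High → 10−9=1
Incumbent chooses Low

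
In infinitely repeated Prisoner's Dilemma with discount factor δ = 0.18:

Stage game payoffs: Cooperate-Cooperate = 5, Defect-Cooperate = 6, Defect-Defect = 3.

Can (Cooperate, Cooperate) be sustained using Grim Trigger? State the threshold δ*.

δ* = 0.3333; since δ = 0.18 < 0.3333, cooperation cannot be sustained

Work:
For Grim Trigger:
Cooperate forever: 5/(1-δ)
Defect then punished: 6 + 3·δ/(1-δ)
Need: 5/(1-δ) ≥ 6 + 3·δ/(1-δ)
Solving: δ ≥ (T-R)/(T-P) = (6-5)/(6-3) = 0.3333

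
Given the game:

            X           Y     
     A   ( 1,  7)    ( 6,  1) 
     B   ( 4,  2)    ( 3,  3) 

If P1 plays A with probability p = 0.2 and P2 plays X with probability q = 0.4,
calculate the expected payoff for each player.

E[P1] = 3.52, E[P2] = 2.76

Work:
E[P1] = p·q·π₁(A,X) + p·(1-q)·π₁(A,Y) + (1-p)·q·π₁(B,X) + (1-p)·(1-q)·π₁(B,Y)
= 0.2·0.4·1 + 0.2·0.6·6 + 0.8·0.4·4 + 0.8·0.6·3
= 3.52

E[P2] = 2.76 (similar calculation)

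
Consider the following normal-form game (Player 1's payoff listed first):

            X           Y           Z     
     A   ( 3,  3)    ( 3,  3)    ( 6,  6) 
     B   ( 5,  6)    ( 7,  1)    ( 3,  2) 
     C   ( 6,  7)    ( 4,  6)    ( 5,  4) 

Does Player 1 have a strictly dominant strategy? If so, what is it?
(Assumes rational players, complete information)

No strictly dominant strategy exists for Player 1

Work:
A strategy strictly dominates another if it gives a strictly higher payoff against every opponent action. Compare each pair of P1's strategies column-by-column:
  A vs B: [3 vs 5, 3 vs 7, 6 vs 3] → A does not strictly dominate B (column X: 3 ≤ 5)
  A vs C: [3 vs 6, 3 vs 4, 6 vs 5] → A does not strictly dominate C (column X: 3 ≤ 6)
  B vs A: [5 vs 3, 7 vs 3, 3 vs 6] → B does not strictly dominate A (column Z: 3 ≤ 6)
  B vs C: [5 vs 6, 7 vs 4, 3 vs 5] → B does not strictly dominate C (column X: 5 ≤ 6)
  C vs A: [6 vs 3, 4 vs 3, 5 vs 6] → C does not strictly dominate A (column Z: 5 ≤ 6)
  C vs B: [6 vs 5, 4 vs 7, 5 vs 3] → C does not strictly dominate B (column Y: 4 ≤ 7)
No single strategy strictly dominates all others → no strictly dominant strategy.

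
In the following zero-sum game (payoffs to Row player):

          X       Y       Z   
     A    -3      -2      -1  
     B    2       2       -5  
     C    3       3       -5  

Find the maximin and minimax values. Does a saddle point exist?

Maximin = -3, Minimax = -1, Saddle: False

Work:
Row minimums: [-3, -5, -5] → maximin = -3
Column maximums: [3, 3, -1] → minimax = -1
No saddle point (maximin ≠ minimax). Mixed strategy needed.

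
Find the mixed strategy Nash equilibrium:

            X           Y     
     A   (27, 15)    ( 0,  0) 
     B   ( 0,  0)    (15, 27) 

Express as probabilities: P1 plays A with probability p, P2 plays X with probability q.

p = 0.6429, q = 0.3571

Work:
Find probabilities that make opponent indifferent:
P2 chooses q to make P1 indifferent between A and B
P1 chooses p to make P2 indifferent between X and Y
Mixed NE: P1 plays (A: 0.6429, B: 0.3571), P2 plays (X: 0.3571, Y: 0.6429)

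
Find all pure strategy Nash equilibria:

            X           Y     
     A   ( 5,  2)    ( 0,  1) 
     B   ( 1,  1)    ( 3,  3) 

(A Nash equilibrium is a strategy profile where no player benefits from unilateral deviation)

Nash equilibrium: (A, X), (B, Y)

Work:
Best responses:
  P1 vs X: payoffs [5, 1] → best response A (payoff 5)
  P1 vs Y: payoffs [0, 3] → best response B (payoff 3)
  P2 vs A: payoffs [2, 1] → best response X (payoff 2)
  P2 vs B: payoffs [1, 3] → best response Y (payoff 3)
Mutual best responses: (A,X), (B,Y) → Nash equilibria.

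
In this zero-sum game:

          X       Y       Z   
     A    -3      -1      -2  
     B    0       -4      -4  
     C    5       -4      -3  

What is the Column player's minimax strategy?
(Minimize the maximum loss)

Column should play Z, value = -2

Work:
Column player minimizes Row's maximum payoff:
Column X: max payoff to Row = 5
Column Y: max payoff to Row = -1
Column Z: max payoff to Row = -2
Minimum is -2, achieved by column Z.
Minimax strategy: Z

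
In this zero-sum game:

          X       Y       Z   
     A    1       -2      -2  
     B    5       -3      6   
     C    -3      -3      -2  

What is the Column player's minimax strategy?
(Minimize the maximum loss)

Column should play Y, value = -2

Work:
Column player minimizes Row's maximum payoff:
Column X: max payoff to Row = 5
Column Y: max payoff to Row = -2
Column Z: max payoff to Row = 6
Minimum is -2, achieved by column Y.
Minimax strategy: Y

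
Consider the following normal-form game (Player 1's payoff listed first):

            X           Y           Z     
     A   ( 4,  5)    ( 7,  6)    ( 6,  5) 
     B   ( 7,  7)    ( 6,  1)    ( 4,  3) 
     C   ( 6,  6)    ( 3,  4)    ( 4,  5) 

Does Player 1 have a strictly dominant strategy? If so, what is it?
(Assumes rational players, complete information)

No strictly dominant strategy exists for Player 1

Work:
A strategy strictly dominates another if it gives a strictly higher payoff against every opponent action. Compare each pair of P1's strategies column-by-column:
  A vs B: [4 vs 7, 7 vs 6, 6 vs 4] → A does not strictly dominate B (column X: 4 ≤ 7)
  A vs C: [4 vs 6, 7 vs 3, 6 vs 4] → A does not strictly dominate C (column X: 4 ≤ 6)
  B vs A: [7 vs 4, 6 vs 7, 4 vs 6] → B does not strictly dominate A (column Y: 6 ≤ 7)
  B vs C: [7 vs 6, 6 vs 3, 4 vs 4] → B does not strictly dominate C (column Z: 4 ≤ 4)
  C vs A: [6 vs 4, 3 vs 7, 4 vs 6] → C does not strictly dominate A (column Y: 3 ≤ 7)
  C vs B: [6 vs 7, 3 vs 6, 4 vs 4] → C does not strictly dominate B (column X: 6 ≤ 7)
No single strategy strictly dominates all others → no strictly dominant strategy.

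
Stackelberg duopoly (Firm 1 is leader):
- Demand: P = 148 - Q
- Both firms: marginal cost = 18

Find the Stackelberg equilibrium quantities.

q₁* (leader) = 65.0, q₂* (follower) = 32.5

Work:
Follower's reaction: q₂ = (a - c - q₁)/2
Leader substitutes: π₁ = q₁·(a - q₁ - (a-c-q₁)/2 - c)
FOC: q₁* = (148 - 18)/2 = 65.00
Then: q₂* = (148 - 18 - 65.0)/2 = 32.50
Leader has first-mover advantage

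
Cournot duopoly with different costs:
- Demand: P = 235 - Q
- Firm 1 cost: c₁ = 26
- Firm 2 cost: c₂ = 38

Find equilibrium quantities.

q₁* = 73.67, q₂* = 61.67

Work:
Reaction: q₁ = (235 - 26 - q₂)/2
Reaction: q₂ = (235 - 38 - q₁)/2
Solve simultaneously:
q₁* = (235 - 2×26 + 38)/3 = 73.67
q₂* = (235 - 2×38 + 26)/3 = 61.67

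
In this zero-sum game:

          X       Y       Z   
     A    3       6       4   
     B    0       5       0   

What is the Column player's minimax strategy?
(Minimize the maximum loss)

Column should play X, value = 3

Work:
Column player minimizes Row's maximum payoff:
Column X: max payoff to Row = 3
Column Y: max payoff to Row = 6
Column Z: max payoff to Row = 4
Minimum is 3, achieved by column X.
Minimax strategy: X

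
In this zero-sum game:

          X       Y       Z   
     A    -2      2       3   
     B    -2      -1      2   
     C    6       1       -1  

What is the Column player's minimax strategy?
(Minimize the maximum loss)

Column should play Y, value = 2

Work:
Column player minimizes Row's maximum payoff:
Column X: max payoff to Row = 6
Column Y: max payoff to Row = 2
Column Z: max payoff to Row = 3
Minimum is 2, achieved by column Y.
Minimax strategy: Y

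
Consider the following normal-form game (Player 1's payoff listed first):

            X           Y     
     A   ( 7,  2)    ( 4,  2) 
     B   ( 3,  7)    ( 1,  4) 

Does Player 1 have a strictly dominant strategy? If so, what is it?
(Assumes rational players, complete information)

Yes, Player 1's strictly dominant strategy is A

Work:
A strategy strictly dominates another if it gives a strictly higher payoff against every opponent action. Compare each pair of P1's strategies column-by-column:
  A vs B: [7 vs 3, 4 vs 1] → A strictly dominates B
  B vs A: [3 vs 7, 1 vs 4] → B does not strictly dominate A (column X: 3 ≤ 7)
A strictly dominates every other strategy → strictly dominant.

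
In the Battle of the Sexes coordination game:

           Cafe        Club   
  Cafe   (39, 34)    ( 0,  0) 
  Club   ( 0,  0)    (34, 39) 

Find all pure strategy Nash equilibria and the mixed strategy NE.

Pure NE: (Cafe, Cafe) and (Club, Club); Mixed NE: p = 0.5342, q = 0.4658

Work:
Check pure NE:
(Cafe, Cafe): (39, 34) - no unilateral deviation beneficial
(Club, Club): (34, 39) - no unilateral deviation beneficial
Mixed NE: P1 plays Cafe with p = 0.5342, P2 plays Cafe with q = 0.4658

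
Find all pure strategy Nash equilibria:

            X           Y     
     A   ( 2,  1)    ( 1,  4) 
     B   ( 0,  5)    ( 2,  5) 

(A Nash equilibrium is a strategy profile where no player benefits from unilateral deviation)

Nash equilibrium: (B, Y)

Work:
Best responses:
  P1 vs X: payoffs [2, 0] → best response A (payoff 2)
  P1 vs Y: payoffs [1, 2] → best response B (payoff 2)
  P2 vs A: payoffs [1, 4] → best response Y (payoff 4)
  P2 vs B: payoffs [5, 5] → best response X/Y (payoff 5)
Mutual best responses: (B,Y) → Nash equilibria.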